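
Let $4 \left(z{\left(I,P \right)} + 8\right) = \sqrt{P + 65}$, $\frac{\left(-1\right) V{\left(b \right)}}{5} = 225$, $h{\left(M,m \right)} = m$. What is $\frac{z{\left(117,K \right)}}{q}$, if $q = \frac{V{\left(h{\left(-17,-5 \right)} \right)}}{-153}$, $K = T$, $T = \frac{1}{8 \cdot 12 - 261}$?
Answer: $- \frac{136}{125} + \frac{17 \sqrt{442365}}{41250} \approx -0.8139$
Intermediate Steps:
$T = - \frac{1}{165}$ ($T = \frac{1}{96 - 261} = \frac{1}{-165} = - \frac{1}{165} \approx -0.0060606$)
$K = - \frac{1}{165} \approx -0.0060606$
$V{\left(b \right)} = -1125$ ($V{\left(b \right)} = \left(-5\right) 225 = -1125$)
$z{\left(I,P \right)} = -8 + \frac{\sqrt{65 + P}}{4}$ ($z{\left(I,P \right)} = -8 + \frac{\sqrt{P + 65}}{4} = -8 + \frac{\sqrt{65 + P}}{4}$)
$q = \frac{125}{17}$ ($q = - \frac{1125}{-153} = \left(-1125\right) \left(- \frac{1}{153}\right) = \frac{125}{17} \approx 7.3529$)
$\frac{z{\left(117,K \right)}}{q} = \frac{-8 + \frac{\sqrt{65 - \frac{1}{165}}}{4}}{\frac{125}{17}} = \left(-8 + \frac{\sqrt{\frac{10724}{165}}}{4}\right) \frac{17}{125} = \left(-8 + \frac{\frac{2}{165} \sqrt{442365}}{4}\right) \frac{17}{125} = \left(-8 + \frac{\sqrt{442365}}{330}\right) \frac{17}{125} = - \frac{136}{125} + \frac{17 \sqrt{442365}}{41250}$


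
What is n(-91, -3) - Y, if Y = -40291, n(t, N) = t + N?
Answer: 40197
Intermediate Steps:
n(t, N) = N + t
n(-91, -3) - Y = (-3 - 91) - 1*(-40291) = -94 + 40291 = 40197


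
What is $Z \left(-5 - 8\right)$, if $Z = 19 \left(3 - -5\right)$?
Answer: $-1976$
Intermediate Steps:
$Z = 152$ ($Z = 19 \left(3 + 5\right) = 19 \cdot 8 = 152$)
$Z \left(-5 - 8\right) = 152 \left(-5 - 8\right) = 152 \left(-13\right) = -1976$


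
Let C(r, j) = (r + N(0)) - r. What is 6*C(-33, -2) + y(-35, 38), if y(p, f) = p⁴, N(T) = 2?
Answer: 1500637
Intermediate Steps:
C(r, j) = 2 (C(r, j) = (r + 2) - r = (2 + r) - r = 2)
6*C(-33, -2) + y(-35, 38) = 6*2 + (-35)⁴ = 12 + 1500625 = 1500637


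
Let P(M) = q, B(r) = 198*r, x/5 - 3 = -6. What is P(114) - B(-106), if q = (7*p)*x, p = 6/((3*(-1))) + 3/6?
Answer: 42291/2 ≈ 21146.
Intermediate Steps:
x = -15 (x = 15 + 5*(-6) = 15 - 30 = -15)
p = -3/2 (p = 6/(-3) + 3*(⅙) = 6*(-⅓) + ½ = -2 + ½ = -3/2 ≈ -1.5000)
q = 315/2 (q = (7*(-3/2))*(-15) = -21/2*(-15) = 315/2 ≈ 157.50)
P(M) = 315/2
P(114) - B(-106) = 315/2 - 198*(-106) = 315/2 - 1*(-20988) = 315/2 + 20988 = 42291/2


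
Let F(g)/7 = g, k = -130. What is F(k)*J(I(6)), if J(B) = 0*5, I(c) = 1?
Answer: 0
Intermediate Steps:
J(B) = 0
F(g) = 7*g
F(k)*J(I(6)) = (7*(-130))*0 = -910*0 = 0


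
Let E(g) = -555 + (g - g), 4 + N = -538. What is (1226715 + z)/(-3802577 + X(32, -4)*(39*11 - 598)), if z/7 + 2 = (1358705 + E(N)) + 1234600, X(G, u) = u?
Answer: -19375951/3801901 ≈ -5.0964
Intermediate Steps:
N = -542 (N = -4 - 538 = -542)
E(g) = -555 (E(g) = -555 + 0 = -555)
z = 18149236 (z = -14 + 7*((1358705 - 555) + 1234600) = -14 + 7*(1358150 + 1234600) = -14 + 7*2592750 = -14 + 18149250 = 18149236)
(1226715 + z)/(-3802577 + X(32, -4)*(39*11 - 598)) = (1226715 + 18149236)/(-3802577 - 4*(39*11 - 598)) = 19375951/(-3802577 - 4*(429 - 598)) = 19375951/(-3802577 - 4*(-169)) = 19375951/(-3802577 + 676) = 19375951/(-3801901) = 19375951*(-1/3801901) = -19375951/3801901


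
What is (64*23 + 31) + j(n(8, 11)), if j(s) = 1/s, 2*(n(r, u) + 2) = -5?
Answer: 13525/9 ≈ 1502.8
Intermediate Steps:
n(r, u) = -9/2 (n(r, u) = -2 + (1/2)*(-5) = -2 - 5/2 = -9/2)
(64*23 + 31) + j(n(8, 11)) = (64*23 + 31) + 1/(-9/2) = (1472 + 31) - 2/9 = 1503 - 2/9 = 13525/9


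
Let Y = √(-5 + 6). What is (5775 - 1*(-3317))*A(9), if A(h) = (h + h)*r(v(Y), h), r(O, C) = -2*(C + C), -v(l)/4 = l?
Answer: -5891616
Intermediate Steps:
Y = 1 (Y = √1 = 1)
v(l) = -4*l
r(O, C) = -4*C
A(h) = -8*h² (A(h) = (h + h)*(-4*h) = (2*h)*(-4*h) = -8*h²)
(5775 - 1*(-3317))*A(9) = (5775 - 1*(-3317))*(-8*9²) = (5775 + 3317)*(-8*81) = 9092*(-648) = -5891616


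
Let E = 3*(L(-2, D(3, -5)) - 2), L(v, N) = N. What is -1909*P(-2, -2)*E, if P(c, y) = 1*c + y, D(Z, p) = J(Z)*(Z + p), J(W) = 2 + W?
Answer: -274896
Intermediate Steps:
D(Z, p) = (2 + Z)*(Z + p)
E = -36 (E = 3*((2 + 3)*(3 - 5) - 2) = 3*(5*(-2) - 2) = 3*(-10 - 2) = 3*(-12) = -36)
P(c, y) = c + y
-1909*P(-2, -2)*E = -1909*(-2 - 2)*(-36) = -(-7636)*(-36) = -1909*144 = -274896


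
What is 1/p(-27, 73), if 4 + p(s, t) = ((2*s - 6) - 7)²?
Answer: 1/4485 ≈ 0.00022297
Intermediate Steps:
p(s, t) = -4 + (-13 + 2*s)² (p(s, t) = -4 + ((2*s - 6) - 7)² = -4 + ((-6 + 2*s) - 7)² = -4 + (-13 + 2*s)²)
1/p(-27, 73) = 1/(-4 + (-13 + 2*(-27))²) = 1/(-4 + (-13 - 54)²) = 1/(-4 + (-67)²) = 1/(-4 + 4489) = 1/4485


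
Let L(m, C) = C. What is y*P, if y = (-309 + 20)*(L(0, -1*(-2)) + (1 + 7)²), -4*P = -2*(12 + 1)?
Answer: -123981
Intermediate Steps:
P = 13/2 (P = -(-1)*(12 + 1)/2 = -(-1)*13/2 = -¼*(-26) = 13/2 ≈ 6.5000)
y = -19074 (y = (-309 + 20)*(-1*(-2) + (1 + 7)²) = -289*(2 + 8²) = -289*(2 + 64) = -289*66 = -19074)
y*P = -19074*13/2 = -123981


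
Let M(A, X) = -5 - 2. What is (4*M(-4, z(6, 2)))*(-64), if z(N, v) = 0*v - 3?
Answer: 1792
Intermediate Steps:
z(N, v) = -3 (z(N, v) = 0 - 3 = -3)
M(A, X) = -7
(4*M(-4, z(6, 2)))*(-64) = (4*(-7))*(-64) = -28*(-64) = 1792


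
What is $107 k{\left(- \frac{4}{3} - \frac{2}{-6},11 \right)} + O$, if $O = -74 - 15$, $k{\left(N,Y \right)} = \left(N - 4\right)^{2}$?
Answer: $2586$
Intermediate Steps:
$k{\left(N,Y \right)} = \left(-4 + N\right)^{2}$
$O = -89$ ($O = -74 - 15 = -89$)
$107 k{\left(- \frac{4}{3} - \frac{2}{-6},11 \right)} + O = 107 \left(-4 - \left(- \frac{1}{3} + \frac{4}{3}\right)\right)^{2} - 89 = 107 \left(-4 - 1\right)^{2} - 89 = 107 \left(-5\right)^{2} - 89 = 107 \cdot 25 - 89 = 2675 - 89 = 2586$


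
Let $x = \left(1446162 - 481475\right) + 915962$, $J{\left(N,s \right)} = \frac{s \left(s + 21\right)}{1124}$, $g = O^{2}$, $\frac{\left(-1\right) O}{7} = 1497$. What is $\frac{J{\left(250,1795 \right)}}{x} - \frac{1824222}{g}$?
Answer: $- \frac{97171741327532}{6447795258825081} \approx -0.015071$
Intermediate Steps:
$O = -10479$ ($O = \left(-7\right) 1497 = -10479$)
$g = 109809441$ ($g = \left(-10479\right)^{2} = 109809441$)
$J{\left(N,s \right)} = \frac{s \left(21 + s\right)}{1124}$ ($J{\left(N,s \right)} = s \left(21 + s\right) \frac{1}{1124} = \frac{s \left(21 + s\right)}{1124}$)
$x = 1880649$ ($x = 964687 + 915962 = 1880649$)
$\frac{J{\left(250,1795 \right)}}{x} - \frac{1824222}{g} = \frac{\frac{1}{1124} \cdot 1795 \left(21 + 1795\right)}{1880649} - \frac{1824222}{109809441} = \frac{1}{1124} \cdot 1795 \cdot 1816 \cdot \frac{1}{1880649} - \frac{608074}{36603147} = \frac{814930}{281} \cdot \frac{1}{1880649} - \frac{608074}{36603147} = \frac{814930}{528462369} - \frac{608074}{36603147} = - \frac{97171741327532}{6447795258825081}$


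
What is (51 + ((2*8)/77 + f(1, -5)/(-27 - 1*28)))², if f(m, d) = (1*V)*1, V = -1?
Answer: 388957284/148225 ≈ 2624.1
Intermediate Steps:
f(m, d) = -1 (f(m, d) = (1*(-1))*1 = -1*1 = -1)
(51 + ((2*8)/77 + f(1, -5)/(-27 - 1*28)))² = (51 + ((2*8)/77 - 1/(-27 - 1*28)))² = (51 + (16*(1/77) - 1/(-27 - 28)))² = (51 + (16/77 - 1/(-55)))² = (51 + (16/77 - 1*(-1/55)))² = (51 + (16/77 + 1/55))² = (51 + 87/385)² = (19722/385)² = 388957284/148225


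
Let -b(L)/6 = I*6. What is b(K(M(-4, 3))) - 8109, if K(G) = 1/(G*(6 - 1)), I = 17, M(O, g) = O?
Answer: -8721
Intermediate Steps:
K(G) = 1/(5*G) (K(G) = 1/(G*5) = 1/(5*G))
b(L) = -612 (b(L) = -102*6 = -6*102 = -612)
b(K(M(-4, 3))) - 8109 = -612 - 8109 = -8721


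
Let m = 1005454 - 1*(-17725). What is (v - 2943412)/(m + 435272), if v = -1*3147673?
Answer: -6091085/1458451 ≈ -4.1764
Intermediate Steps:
m = 1023179 (m = 1005454 + 17725 = 1023179)
v = -3147673
(v - 2943412)/(m + 435272) = (-3147673 - 2943412)/(1023179 + 435272) = -6091085/1458451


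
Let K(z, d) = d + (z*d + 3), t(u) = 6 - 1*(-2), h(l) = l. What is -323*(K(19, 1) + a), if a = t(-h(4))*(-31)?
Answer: 72675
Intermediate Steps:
t(u) = 8 (t(u) = 6 + 2 = 8)
K(z, d) = 3 + d + d*z (K(z, d) = d + (d*z + 3) = d + (3 + d*z) = 3 + d + d*z)
a = -248 (a = 8*(-31) = -248)
-323*(K(19, 1) + a) = -323*((3 + 1 + 1*19) - 248) = -323*((3 + 1 + 19) - 248) = -323*(23 - 248) = -323*(-225) = 72675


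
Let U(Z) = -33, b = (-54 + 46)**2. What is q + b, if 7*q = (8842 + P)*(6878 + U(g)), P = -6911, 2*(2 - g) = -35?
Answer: 13218143/7 ≈ 1.8883e+6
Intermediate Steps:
g = 39/2 (g = 2 - 1/2*(-35) = 2 + 35/2 = 39/2 ≈ 19.500)
b = 64 (b = (-8)**2 = 64)
q = 13217695/7 (q = ((8842 - 6911)*(6878 - 33))/7 = (1931*6845)/7 = (1/7)*13217695 = 13217695/7 ≈ 1.8882e+6)
q + b = 13217695/7 + 64 = 13218143/7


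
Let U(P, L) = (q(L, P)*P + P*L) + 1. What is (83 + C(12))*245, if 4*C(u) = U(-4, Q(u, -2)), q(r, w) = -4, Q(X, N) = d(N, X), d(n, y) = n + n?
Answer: 89425/4 ≈ 22356.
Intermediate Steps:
d(n, y) = 2*n
Q(X, N) = 2*N
U(P, L) = 1 - 4*P + L*P (U(P, L) = (-4*P + P*L) + 1 = (-4*P + L*P) + 1 = 1 - 4*P + L*P)
C(u) = 33/4 (C(u) = (1 - 4*(-4) + (2*(-2))*(-4))/4 = (1 + 16 - 4*(-4))/4 = (1 + 16 + 16)/4 = (¼)*33 = 33/4)
(83 + C(12))*245 = (83 + 33/4)*245 = (365/4)*245 = 89425/4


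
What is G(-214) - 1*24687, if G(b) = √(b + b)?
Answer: -24687 + 2*I*√107 ≈ -24687.0 + 20.688*I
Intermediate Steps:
G(b) = √2*√b (G(b) = √(2*b) = √2*√b)
G(-214) - 1*24687 = √2*√(-214) - 1*24687 = √2*(I*√214) - 24687 = 2*I*√107 - 24687 = -24687 + 2*I*√107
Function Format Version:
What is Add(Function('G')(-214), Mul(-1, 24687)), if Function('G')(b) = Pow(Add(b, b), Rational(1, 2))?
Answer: Add(-24687, Mul(2, I, Pow(107, Rational(1, 2)))) ≈ Add(-24687., Mul(20.688, I))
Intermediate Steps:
Function('G')(b) = Mul(Pow(2, Rational(1, 2)), Pow(b, Rational(1, 2))) (Function('G')(b) = Pow(Mul(2, b), Rational(1, 2)) = Mul(Pow(2, Rational(1, 2)), Pow(b, Rational(1, 2))))
Add(Function('G')(-214), Mul(-1, 24687)) = Add(Mul(Pow(2, Rational(1, 2)), Pow(-214, Rational(1, 2))), Mul(-1, 24687)) = Add(Mul(Pow(2, Rational(1, 2)), Mul(I, Pow(214, Rational(1, 2)))), -24687) = Add(Mul(2, I, Pow(107, Rational(1, 2))), -24687) = Add(-24687, Mul(2, I, Pow(107, Rational(1, 2))))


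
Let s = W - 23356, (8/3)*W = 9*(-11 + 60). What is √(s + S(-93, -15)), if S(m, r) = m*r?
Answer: I*√348730/4 ≈ 147.63*I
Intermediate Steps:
W = 1323/8 (W = 3*(9*(-11 + 60))/8 = 3*(9*49)/8 = (3/8)*441 = 1323/8 ≈ 165.38)
s = -185525/8 (s = 1323/8 - 23356 = -185525/8 ≈ -23191.)
√(s + S(-93, -15)) = √(-185525/8 - 93*(-15)) = √(-185525/8 + 1395) = √(-174365/8) = I*√348730/4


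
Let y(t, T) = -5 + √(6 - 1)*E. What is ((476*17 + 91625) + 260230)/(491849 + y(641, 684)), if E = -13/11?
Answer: 21421570444428/29271172959811 + 51472421*√5/29271172959811 ≈ 0.73184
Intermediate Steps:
E = -13/11 (E = -13*1/11 = -13/11 ≈ -1.1818)
y(t, T) = -5 - 13*√5/11 (y(t, T) = -5 + √(6 - 1)*(-13/11) = -5 + √5*(-13/11) = -5 - 13*√5/11)
((476*17 + 91625) + 260230)/(491849 + y(641, 684)) = ((476*17 + 91625) + 260230)/(491849 + (-5 - 13*√5/11)) = ((8092 + 91625) + 260230)/(491844 - 13*√5/11) = (99717 + 260230)/(491844 - 13*√5/11) = 359947/(491844 - 13*√5/11)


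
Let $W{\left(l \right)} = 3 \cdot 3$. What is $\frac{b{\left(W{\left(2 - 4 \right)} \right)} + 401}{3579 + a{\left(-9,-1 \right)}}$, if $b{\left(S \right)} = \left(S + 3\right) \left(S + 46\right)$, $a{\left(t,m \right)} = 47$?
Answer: $\frac{1061}{3626} \approx 0.29261$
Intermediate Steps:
$W{\left(l \right)} = 9$
$b{\left(S \right)} = \left(3 + S\right) \left(46 + S\right)$
$\frac{b{\left(W{\left(2 - 4 \right)} \right)} + 401}{3579 + a{\left(-9,-1 \right)}} = \frac{\left(138 + 9^{2} + 49 \cdot 9\right) + 401}{3579 + 47} = \frac{\left(138 + 81 + 441\right) + 401}{3626} = \left(660 + 401\right) \frac{1}{3626} = 1061 \cdot \frac{1}{3626} = \frac{1061}{3626}$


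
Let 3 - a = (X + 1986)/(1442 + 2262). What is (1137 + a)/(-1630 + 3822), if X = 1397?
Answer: 4219177/8119168 ≈ 0.51966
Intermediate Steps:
a = 7729/3704 (a = 3 - (1397 + 1986)/(1442 + 2262) = 3 - 3383/3704 = 7729/3704 ≈ 2.0867)
(1137 + a)/(-1630 + 3822) = (1137 + 7729/3704)/(-1630 + 3822) = (4219177/3704)/2192 = (4219177/3704)*(1/2192) = 4219177/8119168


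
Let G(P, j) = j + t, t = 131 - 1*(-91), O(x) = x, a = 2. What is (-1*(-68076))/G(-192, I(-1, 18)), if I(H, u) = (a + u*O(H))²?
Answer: 34038/239 ≈ 142.42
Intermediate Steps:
I(H, u) = (2 + H*u)² (I(H, u) = (2 + u*H)² = (2 + H*u)²)
t = 222 (t = 131 + 91 = 222)
G(P, j) = 222 + j (G(P, j) = j + 222 = 222 + j)
(-1*(-68076))/G(-192, I(-1, 18)) = (-1*(-68076))/(222 + (2 - 1*18)²) = 68076/(222 + (2 - 18)²) = 68076/(222 + (-16)²) = 68076/(222 + 256) = 68076/478 = 68076*(1/478) = 34038/239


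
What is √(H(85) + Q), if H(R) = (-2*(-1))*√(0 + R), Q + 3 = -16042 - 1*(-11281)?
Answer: √(-4764 + 2*√85) ≈ 68.888*I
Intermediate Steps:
Q = -4764 (Q = -3 + (-16042 - 1*(-11281)) = -3 + (-16042 + 11281) = -3 - 4761 = -4764)
H(R) = 2*√R
√(H(85) + Q) = √(2*√85 - 4764) = √(-4764 + 2*√85)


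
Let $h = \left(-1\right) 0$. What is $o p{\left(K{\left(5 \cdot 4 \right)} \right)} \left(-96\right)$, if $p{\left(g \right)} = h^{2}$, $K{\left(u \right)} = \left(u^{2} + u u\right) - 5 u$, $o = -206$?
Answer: $0$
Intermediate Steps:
$K{\left(u \right)} = - 5 u + 2 u^{2}$ ($K{\left(u \right)} = \left(u^{2} + u^{2}\right) - 5 u = 2 u^{2} - 5 u = - 5 u + 2 u^{2}$)
$h = 0$
$p{\left(g \right)} = 0$ ($p{\left(g \right)} = 0^{2} = 0$)
$o p{\left(K{\left(5 \cdot 4 \right)} \right)} \left(-96\right) = \left(-206\right) 0 \left(-96\right) = 0 \left(-96\right) = 0$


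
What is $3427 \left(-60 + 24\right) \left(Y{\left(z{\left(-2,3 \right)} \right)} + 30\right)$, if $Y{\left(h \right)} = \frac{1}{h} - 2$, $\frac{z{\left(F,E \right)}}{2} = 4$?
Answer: $- \frac{6939675}{2} \approx -3.4698 \cdot 10^{6}$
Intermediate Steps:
$z{\left(F,E \right)} = 8$ ($z{\left(F,E \right)} = 2 \cdot 4 = 8$)
$Y{\left(h \right)} = -2 + \frac{1}{h}$
$3427 \left(-60 + 24\right) \left(Y{\left(z{\left(-2,3 \right)} \right)} + 30\right) = 3427 \left(-60 + 24\right) \left(\left(-2 + \frac{1}{8}\right) + 30\right) = 3427 \left(- 36 \left(\left(-2 + \frac{1}{8}\right) + 30\right)\right) = 3427 \left(- 36 \left(- \frac{15}{8} + 30\right)\right) = 3427 \left(\left(-36\right) \frac{225}{8}\right) = 3427 \left(- \frac{2025}{2}\right) = - \frac{6939675}{2}$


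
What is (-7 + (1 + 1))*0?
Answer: 0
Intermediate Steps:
(-7 + (1 + 1))*0 = (-7 + 2)*0 = -5*0 = 0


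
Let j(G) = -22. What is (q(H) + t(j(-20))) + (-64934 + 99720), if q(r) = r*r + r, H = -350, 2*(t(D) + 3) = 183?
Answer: 314049/2 ≈ 1.5702e+5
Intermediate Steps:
t(D) = 177/2 (t(D) = -3 + (½)*183 = -3 + 183/2 = 177/2)
q(r) = r + r² (q(r) = r² + r = r + r²)
(q(H) + t(j(-20))) + (-64934 + 99720) = (-350*(1 - 350) + 177/2) + (-64934 + 99720) = (-350*(-349) + 177/2) + 34786 = (122150 + 177/2) + 34786 = 244477/2 + 34786 = 314049/2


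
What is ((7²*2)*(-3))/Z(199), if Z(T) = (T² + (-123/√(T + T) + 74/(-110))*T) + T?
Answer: -354543420/47788807637 - 109390050*√398/9509972719763 ≈ -0.0076484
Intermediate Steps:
Z(T) = T + T² + T*(-37/55 - 123*√2/(2*√T)) (Z(T) = (T² + (-123*√2/(2*√T) + 74*(-1/110))*T) + T = (T² + (-123*√2/(2*√T) - 37/55)*T) + T = (T² + (-37/55 - 123*√2/(2*√T))*T) + T = (T² + T*(-37/55 - 123*√2/(2*√T))) + T = T + T² + T*(-37/55 - 123*√2/(2*√T)))
((7²*2)*(-3))/Z(199) = ((7²*2)*(-3))/(199² + (18/55)*199 - 123*√2*√199/2) = ((49*2)*(-3))/(39601 + 3582/55 - 123*√398/2) = (98*(-3))/(2181637/55 - 123*√398/2) = -294/(2181637/55 - 123*√398/2)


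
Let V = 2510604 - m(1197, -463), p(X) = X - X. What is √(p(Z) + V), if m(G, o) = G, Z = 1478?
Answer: 3*√278823 ≈ 1584.1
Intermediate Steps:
p(X) = 0
V = 2509407 (V = 2510604 - 1*1197 = 2510604 - 1197 = 2509407)
√(p(Z) + V) = √(0 + 2509407) = √2509407 = 3*√278823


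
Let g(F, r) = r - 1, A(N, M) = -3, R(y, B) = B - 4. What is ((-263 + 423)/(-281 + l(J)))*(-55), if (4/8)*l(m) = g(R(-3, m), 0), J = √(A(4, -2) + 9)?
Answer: 8800/283 ≈ 31.095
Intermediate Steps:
R(y, B) = -4 + B
J = √6 (J = √(-3 + 9) = √6 ≈ 2.4495)
g(F, r) = -1 + r
l(m) = -2 (l(m) = 2*(-1 + 0) = 2*(-1) = -2)
((-263 + 423)/(-281 + l(J)))*(-55) = ((-263 + 423)/(-281 - 2))*(-55) = (160/(-283))*(-55) = (160*(-1/283))*(-55) = -160/283*(-55) = 8800/283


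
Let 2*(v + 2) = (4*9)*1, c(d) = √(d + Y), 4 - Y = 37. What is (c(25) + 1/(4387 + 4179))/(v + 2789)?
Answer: 1/24027630 + 2*I*√2/2805 ≈ 4.1619e-8 + 0.0010084*I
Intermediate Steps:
Y = -33 (Y = 4 - 1*37 = 4 - 37 = -33)
c(d) = √(-33 + d) (c(d) = √(d - 33) = √(-33 + d))
v = 16 (v = -2 + ((4*9)*1)/2 = -2 + (36*1)/2 = -2 + (½)*36 = -2 + 18 = 16)
(c(25) + 1/(4387 + 4179))/(v + 2789) = (√(-33 + 25) + 1/(4387 + 4179))/(16 + 2789) = (√(-8) + 1/8566)/2805 = (2*I*√2 + 1/8566)*(1/2805) = (1/8566 + 2*I*√2)*(1/2805) = 1/24027630 + 2*I*√2/2805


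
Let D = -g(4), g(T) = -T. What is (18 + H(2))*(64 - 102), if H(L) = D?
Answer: -836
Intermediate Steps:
D = 4 (D = -(-1)*4 = -1*(-4) = 4)
H(L) = 4
(18 + H(2))*(64 - 102) = (18 + 4)*(64 - 102) = 22*(-38) = -836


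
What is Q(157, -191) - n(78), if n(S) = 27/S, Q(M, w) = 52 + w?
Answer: -3623/26 ≈ -139.35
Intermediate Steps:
Q(157, -191) - n(78) = (52 - 191) - 27/78 = -139 - 27/78 = -139 - 1*9/26 = -139 - 9/26 = -3623/26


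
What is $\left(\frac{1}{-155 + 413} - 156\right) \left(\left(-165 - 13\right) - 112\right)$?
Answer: $\frac{5835815}{129} \approx 45239.0$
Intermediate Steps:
$\left(\frac{1}{-155 + 413} - 156\right) \left(\left(-165 - 13\right) - 112\right) = \left(\frac{1}{258} + \left(-191 + 35\right)\right) \left(\left(-165 - 13\right) - 112\right) = \left(\frac{1}{258} - 156\right) \left(-178 - 112\right) = \left(- \frac{40247}{258}\right) \left(-290\right) = \frac{5835815}{129}$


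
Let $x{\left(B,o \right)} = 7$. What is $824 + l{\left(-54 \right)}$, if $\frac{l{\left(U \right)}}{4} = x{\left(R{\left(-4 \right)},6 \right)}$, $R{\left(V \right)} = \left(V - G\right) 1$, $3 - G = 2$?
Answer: $852$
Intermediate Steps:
$G = 1$ ($G = 3 - 2 = 1$)
$R{\left(V \right)} = -1 + V$ ($R{\left(V \right)} = \left(V - 1\right) 1 = \left(-1 + V\right) 1 = -1 + V$)
$l{\left(U \right)} = 28$ ($l{\left(U \right)} = 4 \cdot 7 = 28$)
$824 + l{\left(-54 \right)} = 824 + 28 = 852$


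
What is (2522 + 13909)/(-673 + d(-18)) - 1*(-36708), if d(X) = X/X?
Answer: 8217115/224 ≈ 36684.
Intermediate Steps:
d(X) = 1
(2522 + 13909)/(-673 + d(-18)) - 1*(-36708) = (2522 + 13909)/(-673 + 1) - 1*(-36708) = 16431/(-672) + 36708 = 16431*(-1/672) + 36708 = -5477/224 + 36708 = 8217115/224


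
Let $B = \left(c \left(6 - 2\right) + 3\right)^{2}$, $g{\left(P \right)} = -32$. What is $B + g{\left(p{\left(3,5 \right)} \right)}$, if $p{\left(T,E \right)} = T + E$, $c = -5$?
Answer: $257$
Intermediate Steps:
$p{\left(T,E \right)} = E + T$
$B = 289$ ($B = \left(- 5 \left(6 - 2\right) + 3\right)^{2} = \left(\left(-5\right) 4 + 3\right)^{2} = \left(-20 + 3\right)^{2} = \left(-17\right)^{2} = 289$)
$B + g{\left(p{\left(3,5 \right)} \right)} = 289 - 32 = 257$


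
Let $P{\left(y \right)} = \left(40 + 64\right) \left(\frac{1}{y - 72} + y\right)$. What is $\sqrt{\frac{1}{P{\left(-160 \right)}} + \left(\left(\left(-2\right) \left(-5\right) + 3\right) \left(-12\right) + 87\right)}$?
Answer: $\frac{i \sqrt{16068506317318}}{482573} \approx 8.3066 i$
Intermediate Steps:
$P{\left(y \right)} = 104 y + \frac{104}{-72 + y}$ ($P{\left(y \right)} = 104 \left(\frac{1}{-72 + y} + y\right) = 104 \left(y + \frac{1}{-72 + y}\right) = 104 y + \frac{104}{-72 + y}$)
$\sqrt{\frac{1}{P{\left(-160 \right)}} + \left(\left(\left(-2\right) \left(-5\right) + 3\right) \left(-12\right) + 87\right)} = \sqrt{\frac{1}{104 \frac{1}{-72 - 160} \left(1 + \left(-160\right)^{2} - -11520\right)} + \left(\left(\left(-2\right) \left(-5\right) + 3\right) \left(-12\right) + 87\right)} = \sqrt{\frac{1}{104 \frac{1}{-232} \left(1 + 25600 + 11520\right)} + \left(\left(10 + 3\right) \left(-12\right) + 87\right)} = \sqrt{\frac{1}{104 \left(- \frac{1}{232}\right) 37121} + \left(13 \left(-12\right) + 87\right)} = \sqrt{\frac{1}{- \frac{482573}{29}} + \left(-156 + 87\right)} = \sqrt{- \frac{29}{482573} - 69} = \sqrt{- \frac{33297566}{482573}} = \frac{i \sqrt{16068506317318}}{482573}$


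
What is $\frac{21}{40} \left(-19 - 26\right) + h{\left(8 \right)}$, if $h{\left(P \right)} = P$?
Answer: $- \frac{125}{8} \approx -15.625$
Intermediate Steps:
$\frac{21}{40} \left(-19 - 26\right) + h{\left(8 \right)} = \frac{21}{40} \left(-19 - 26\right) + 8 = 21 \cdot \frac{1}{40} \left(-19 - 26\right) + 8 = \frac{21}{40} \left(-45\right) + 8 = - \frac{189}{8} + 8 = - \frac{125}{8}$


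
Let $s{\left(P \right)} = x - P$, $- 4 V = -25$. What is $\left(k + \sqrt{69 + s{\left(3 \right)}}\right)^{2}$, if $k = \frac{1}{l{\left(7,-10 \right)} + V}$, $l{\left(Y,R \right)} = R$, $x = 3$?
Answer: $\frac{15541}{225} - \frac{8 \sqrt{69}}{15} \approx 64.641$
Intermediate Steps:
$V = \frac{25}{4}$ ($V = \left(- \frac{1}{4}\right) \left(-25\right) = \frac{25}{4} \approx 6.25$)
$s{\left(P \right)} = 3 - P$
$k = - \frac{4}{15}$ ($k = \frac{1}{-10 + \frac{25}{4}} = \frac{1}{- \frac{15}{4}} = - \frac{4}{15} \approx -0.26667$)
$\left(k + \sqrt{69 + s{\left(3 \right)}}\right)^{2} = \left(- \frac{4}{15} + \sqrt{69 + \left(3 - 3\right)}\right)^{2} = \left(- \frac{4}{15} + \sqrt{69 + 0}\right)^{2} = \left(- \frac{4}{15} + \sqrt{69}\right)^{2}$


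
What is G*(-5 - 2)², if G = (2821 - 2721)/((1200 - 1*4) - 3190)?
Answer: -2450/997 ≈ -2.4574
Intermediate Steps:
G = -50/997 (G = 100/((1200 - 4) - 3190) = 100/(1196 - 3190) = 100/(-1994) = 100*(-1/1994) = -50/997 ≈ -0.050150)
G*(-5 - 2)² = -50*(-5 - 2)²/997 = -50/997*(-7)² = -50/997*49 = -2450/997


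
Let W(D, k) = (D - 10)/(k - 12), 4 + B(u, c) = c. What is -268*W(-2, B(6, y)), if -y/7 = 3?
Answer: -3216/37 ≈ -86.919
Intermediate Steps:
y = -21 (y = -7*3 = -21)
B(u, c) = -4 + c
W(D, k) = (-10 + D)/(-12 + k)
-268*W(-2, B(6, y)) = -268*(-10 - 2)/(-12 + (-4 - 21)) = -268*(-12)/(-12 - 25) = -268*(-12)/(-37) = -(-268)*(-12)/37 = -268*12/37 = -3216/37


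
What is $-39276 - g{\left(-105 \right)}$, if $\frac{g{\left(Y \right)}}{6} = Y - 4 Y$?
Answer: $-41166$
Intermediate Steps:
$g{\left(Y \right)} = - 18 Y$ ($g{\left(Y \right)} = 6 \left(Y - 4 Y\right) = 6 \left(- 3 Y\right) = - 18 Y$)
$-39276 - g{\left(-105 \right)} = -39276 - \left(-18\right) \left(-105\right) = -39276 - 1890 = -41166$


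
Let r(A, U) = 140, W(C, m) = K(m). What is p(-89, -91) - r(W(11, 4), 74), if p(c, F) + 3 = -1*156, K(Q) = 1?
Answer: -299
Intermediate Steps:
W(C, m) = 1
p(c, F) = -159 (p(c, F) = -3 - 1*156 = -3 - 156 = -159)
p(-89, -91) - r(W(11, 4), 74) = -159 - 1*140 = -159 - 140 = -299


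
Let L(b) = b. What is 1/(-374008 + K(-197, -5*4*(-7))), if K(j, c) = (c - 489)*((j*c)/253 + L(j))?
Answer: -253/67604095 ≈ -3.7424e-6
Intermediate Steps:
K(j, c) = (-489 + c)*(j + c*j/253) (K(j, c) = (c - 489)*((j*c)/253 + j) = (-489 + c)*((c*j)*(1/253) + j) = (-489 + c)*(c*j/253 + j) = (-489 + c)*(j + c*j/253))
1/(-374008 + K(-197, -5*4*(-7))) = 1/(-374008 + (1/253)*(-197)*(-123717 + (-5*4*(-7))**2 - 236*(-5*4)*(-7))) = 1/(-374008 + (1/253)*(-197)*(-123717 + (-20*(-7))**2 - (-4720)*(-7))) = 1/(-374008 + (1/253)*(-197)*(-123717 + 140**2 - 236*140)) = 1/(-374008 + (1/253)*(-197)*(-123717 + 19600 - 33040)) = 1/(-374008 + (1/253)*(-197)*(-137157)) = 1/(-374008 + 27019929/253) = 1/(-67604095/253) = -253/67604095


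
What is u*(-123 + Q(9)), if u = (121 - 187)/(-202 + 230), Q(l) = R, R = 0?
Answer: 4059/14 ≈ 289.93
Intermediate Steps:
Q(l) = 0
u = -33/14 (u = -66/28 = -66*1/28 = -33/14 ≈ -2.3571)
u*(-123 + Q(9)) = -33*(-123 + 0)/14 = -33/14*(-123) = 4059/14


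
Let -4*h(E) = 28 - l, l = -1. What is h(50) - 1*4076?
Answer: -16333/4 ≈ -4083.3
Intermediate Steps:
h(E) = -29/4 (h(E) = -(28 - 1*(-1))/4 = -(28 + 1)/4 = -1/4*29 = -29/4)
h(50) - 1*4076 = -29/4 - 1*4076 = -29/4 - 4076 = -16333/4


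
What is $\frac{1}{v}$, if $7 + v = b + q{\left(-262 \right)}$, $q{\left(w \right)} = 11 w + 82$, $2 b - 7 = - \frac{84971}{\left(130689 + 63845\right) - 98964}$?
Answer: $- \frac{191140}{535945961} \approx -0.00035664$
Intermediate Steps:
$b = \frac{584019}{191140}$ ($b = \frac{7}{2} + \frac{\left(-84971\right) \frac{1}{\left(130689 + 63845\right) - 98964}}{2} = \frac{7}{2} + \frac{\left(-84971\right) \frac{1}{194534 - 98964}}{2} = \frac{7}{2} + \frac{\left(-84971\right) \frac{1}{95570}}{2} = \frac{7}{2} + \frac{1}{2} \left(- \frac{84971}{95570}\right) = \frac{7}{2} - \frac{84971}{191140} = \frac{584019}{191140} \approx 3.0555$)
$q{\left(w \right)} = 82 + 11 w$
$v = - \frac{535945961}{191140}$ ($v = -7 + \left(\frac{584019}{191140} + \left(82 + 11 \left(-262\right)\right)\right) = -7 + \left(\frac{584019}{191140} + \left(82 - 2882\right)\right) = -7 + \left(\frac{584019}{191140} - 2800\right) = -7 - \frac{534607981}{191140} = - \frac{535945961}{191140} \approx -2803.9$)
$\frac{1}{v} = \frac{1}{- \frac{535945961}{191140}} = - \frac{191140}{535945961}$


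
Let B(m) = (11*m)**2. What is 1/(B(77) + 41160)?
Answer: 1/758569 ≈ 1.3183e-6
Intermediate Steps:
B(m) = 121*m**2
1/(B(77) + 41160) = 1/(121*77**2 + 41160) = 1/(121*5929 + 41160) = 1/(717409 + 41160) = 1/758569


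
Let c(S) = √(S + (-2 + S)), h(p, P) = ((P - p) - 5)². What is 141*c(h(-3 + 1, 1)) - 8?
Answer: -8 + 141*√6 ≈ 337.38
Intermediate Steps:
h(p, P) = (-5 + P - p)²
c(S) = √(-2 + 2*S)
141*c(h(-3 + 1, 1)) - 8 = 141*√(-2 + 2*(5 + (-3 + 1) - 1*1)²) - 8 = 141*√(-2 + 2*(5 - 2 - 1)²) - 8 = 141*√(-2 + 2*2²) - 8 = 141*√(-2 + 2*4) - 8 = 141*√(-2 + 8) - 8 = 141*√6 - 8 = -8 + 141*√6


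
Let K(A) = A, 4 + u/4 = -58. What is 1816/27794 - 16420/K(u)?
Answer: 57103481/861614 ≈ 66.275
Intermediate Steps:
u = -248 (u = -16 + 4*(-58) = -16 - 232 = -248)
1816/27794 - 16420/K(u) = 1816/27794 - 16420/(-248) = 1816*(1/27794) - 16420*(-1/248) = 908/13897 + 4105/62 = 57103481/861614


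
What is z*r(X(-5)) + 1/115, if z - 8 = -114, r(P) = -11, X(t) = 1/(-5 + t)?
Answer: 134091/115 ≈ 1166.0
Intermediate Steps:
z = -106 (z = 8 - 114 = -106)
z*r(X(-5)) + 1/115 = -106*(-11) + 1/115 = 1166 + 1/115 = 134091/115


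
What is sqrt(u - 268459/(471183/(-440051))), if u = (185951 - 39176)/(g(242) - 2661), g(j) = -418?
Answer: sqrt(527603163398363342385102)/1450772457 ≈ 500.67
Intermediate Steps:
u = -146775/3079 (u = (185951 - 39176)/(-418 - 2661) = 146775/(-3079) = 146775*(-1/3079) = -146775/3079 ≈ -47.670)
sqrt(u - 268459/(471183/(-440051))) = sqrt(-146775/3079 - 268459/(471183/(-440051))) = sqrt(-146775/3079 - 268459/(471183*(-1/440051))) = sqrt(-146775/3079 - 268459/(-471183/440051)) = sqrt(-146775/3079 - 268459*(-440051/471183)) = sqrt(-146775/3079 + 118135651409/471183) = sqrt(363670512803486/1450772457) = sqrt(527603163398363342385102)/1450772457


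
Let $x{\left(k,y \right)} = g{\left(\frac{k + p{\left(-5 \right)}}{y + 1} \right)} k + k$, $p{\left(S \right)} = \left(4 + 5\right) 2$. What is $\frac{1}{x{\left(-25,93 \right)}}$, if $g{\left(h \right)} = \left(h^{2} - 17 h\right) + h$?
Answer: $- \frac{8836}{485325} \approx -0.018206$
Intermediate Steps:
$p{\left(S \right)} = 18$ ($p{\left(S \right)} = 9 \cdot 2 = 18$)
$g{\left(h \right)} = h^{2} - 16 h$
$x{\left(k,y \right)} = k + \frac{k \left(-16 + \frac{18 + k}{1 + y}\right) \left(18 + k\right)}{1 + y}$ ($x{\left(k,y \right)} = \frac{k + 18}{y + 1} \left(-16 + \frac{k + 18}{y + 1}\right) k + k = \frac{18 + k}{1 + y} \left(-16 + \frac{18 + k}{1 + y}\right) k + k = \frac{\left(-16 + \frac{18 + k}{1 + y}\right) \left(18 + k\right)}{1 + y} k + k = \frac{k \left(-16 + \frac{18 + k}{1 + y}\right) \left(18 + k\right)}{1 + y} + k = k + \frac{k \left(-16 + \frac{18 + k}{1 + y}\right) \left(18 + k\right)}{1 + y}$)
$\frac{1}{x{\left(-25,93 \right)}} = \frac{1}{\left(-25\right) \frac{1}{\left(1 + 93\right)^{2}} \left(\left(1 + 93\right)^{2} + \left(18 - 25\right) \left(2 - 25 - 1488\right)\right)} = \frac{1}{\left(-25\right) \frac{1}{8836} \left(94^{2} - 7 \left(2 - 25 - 1488\right)\right)} = \frac{1}{\left(-25\right) \frac{1}{8836} \left(8836 - -10577\right)} = \frac{1}{\left(-25\right) \frac{1}{8836} \left(8836 + 10577\right)} = \frac{1}{\left(-25\right) \frac{1}{8836} \cdot 19413} = \frac{1}{- \frac{485325}{8836}} = - \frac{8836}{485325}$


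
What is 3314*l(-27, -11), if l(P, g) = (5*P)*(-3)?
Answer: 1342170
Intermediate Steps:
l(P, g) = -15*P
3314*l(-27, -11) = 3314*(-15*(-27)) = 3314*405 = 1342170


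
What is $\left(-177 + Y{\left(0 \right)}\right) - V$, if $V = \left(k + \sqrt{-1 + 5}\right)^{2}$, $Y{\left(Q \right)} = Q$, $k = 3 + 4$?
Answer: $-258$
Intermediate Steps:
$k = 7$
$V = 81$ ($V = \left(7 + \sqrt{-1 + 5}\right)^{2} = \left(7 + \sqrt{4}\right)^{2} = \left(7 + 2\right)^{2} = 9^{2} = 81$)
$\left(-177 + Y{\left(0 \right)}\right) - V = \left(-177 + 0\right) - 81 = -177 - 81 = -258$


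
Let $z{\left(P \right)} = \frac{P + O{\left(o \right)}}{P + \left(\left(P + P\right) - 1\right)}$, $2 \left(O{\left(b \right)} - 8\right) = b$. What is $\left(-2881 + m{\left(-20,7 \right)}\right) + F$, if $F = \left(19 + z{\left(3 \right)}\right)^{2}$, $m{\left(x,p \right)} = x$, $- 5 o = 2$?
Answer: $- \frac{994751}{400} \approx -2486.9$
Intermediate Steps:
$o = - \frac{2}{5}$ ($o = \left(- \frac{1}{5}\right) 2 = - \frac{2}{5} \approx -0.4$)
$O{\left(b \right)} = 8 + \frac{b}{2}$
$z{\left(P \right)} = \frac{\frac{39}{5} + P}{-1 + 3 P}$ ($z{\left(P \right)} = \frac{P + \left(8 + \frac{1}{2} \left(- \frac{2}{5}\right)\right)}{P + \left(\left(P + P\right) - 1\right)} = \frac{P + \left(8 - \frac{1}{5}\right)}{P + \left(2 P - 1\right)} = \frac{P + \frac{39}{5}}{P + \left(-1 + 2 P\right)} = \frac{\frac{39}{5} + P}{-1 + 3 P}$)
$F = \frac{165649}{400}$ ($F = \left(19 + \frac{39 + 5 \cdot 3}{5 \left(-1 + 3 \cdot 3\right)}\right)^{2} = \left(19 + \frac{39 + 15}{5 \left(-1 + 9\right)}\right)^{2} = \left(19 + \frac{1}{5} \cdot \frac{1}{8} \cdot 54\right)^{2} = \left(19 + \frac{27}{20}\right)^{2} = \left(\frac{407}{20}\right)^{2} = \frac{165649}{400} \approx 414.12$)
$\left(-2881 + m{\left(-20,7 \right)}\right) + F = \left(-2881 - 20\right) + \frac{165649}{400} = -2901 + \frac{165649}{400} = - \frac{994751}{400}$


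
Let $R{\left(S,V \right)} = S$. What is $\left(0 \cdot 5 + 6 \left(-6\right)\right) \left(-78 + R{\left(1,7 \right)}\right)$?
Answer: $2772$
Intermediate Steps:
$\left(0 \cdot 5 + 6 \left(-6\right)\right) \left(-78 + R{\left(1,7 \right)}\right) = \left(0 \cdot 5 + 6 \left(-6\right)\right) \left(-78 + 1\right) = \left(0 - 36\right) \left(-77\right) = \left(-36\right) \left(-77\right) = 2772$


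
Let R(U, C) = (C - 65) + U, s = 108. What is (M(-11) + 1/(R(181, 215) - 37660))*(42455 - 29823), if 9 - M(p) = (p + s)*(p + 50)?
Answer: -1779591700904/37329 ≈ -4.7673e+7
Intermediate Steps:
M(p) = 9 - (50 + p)*(108 + p) (M(p) = 9 - (p + 108)*(p + 50) = 9 - (108 + p)*(50 + p) = 9 - (50 + p)*(108 + p))
R(U, C) = -65 + C + U (R(U, C) = (-65 + C) + U = -65 + C + U)
(M(-11) + 1/(R(181, 215) - 37660))*(42455 - 29823) = ((-5391 - 1*(-11)**2 - 158*(-11)) + 1/((-65 + 215 + 181) - 37660))*(42455 - 29823) = ((-5391 - 1*121 + 1738) + 1/(331 - 37660))*12632 = ((-5391 - 121 + 1738) + 1/(-37329))*12632 = (-3774 - 1/37329)*12632 = -140879647/37329*12632 = -1779591700904/37329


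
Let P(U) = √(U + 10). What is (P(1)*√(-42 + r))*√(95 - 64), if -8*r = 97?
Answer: I*√295306/4 ≈ 135.86*I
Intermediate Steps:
P(U) = √(10 + U)
r = -97/8 (r = -⅛*97 = -97/8 ≈ -12.125)
(P(1)*√(-42 + r))*√(95 - 64) = (√(10 + 1)*√(-42 - 97/8))*√(95 - 64) = (√11*√(-433/8))*√31 = (√11*(I*√866/4))*√31 = (I*√9526/4)*√31 = I*√295306/4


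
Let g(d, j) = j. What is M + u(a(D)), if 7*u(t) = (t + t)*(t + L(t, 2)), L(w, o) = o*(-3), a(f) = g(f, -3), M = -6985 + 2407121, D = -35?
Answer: 16801006/7 ≈ 2.4001e+6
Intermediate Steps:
M = 2400136
a(f) = -3
L(w, o) = -3*o
u(t) = 2*t*(-6 + t)/7 (u(t) = ((t + t)*(t - 3*2))/7 = ((2*t)*(t - 6))/7 = ((2*t)*(-6 + t))/7 = (2*t*(-6 + t))/7 = 2*t*(-6 + t)/7)
M + u(a(D)) = 2400136 + (2/7)*(-3)*(-6 - 3) = 2400136 + (2/7)*(-3)*(-9) = 2400136 + 54/7 = 16801006/7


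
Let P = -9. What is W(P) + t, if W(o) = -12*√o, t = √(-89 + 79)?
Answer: I*(-36 + √10) ≈ -32.838*I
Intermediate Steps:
t = I*√10 (t = √(-10) = I*√10 ≈ 3.1623*I)
W(P) + t = -36*I + I*√10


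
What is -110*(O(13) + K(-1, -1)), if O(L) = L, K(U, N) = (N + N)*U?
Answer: -1650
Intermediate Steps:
K(U, N) = 2*N*U (K(U, N) = (2*N)*U = 2*N*U)
-110*(O(13) + K(-1, -1)) = -110*(13 + 2*(-1)*(-1)) = -110*(13 + 2) = -110*15 = -1650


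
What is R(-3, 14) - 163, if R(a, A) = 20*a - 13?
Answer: -236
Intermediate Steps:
R(a, A) = -13 + 20*a
R(-3, 14) - 163 = (-13 + 20*(-3)) - 163 = (-13 - 60) - 163 = -73 - 163 = -236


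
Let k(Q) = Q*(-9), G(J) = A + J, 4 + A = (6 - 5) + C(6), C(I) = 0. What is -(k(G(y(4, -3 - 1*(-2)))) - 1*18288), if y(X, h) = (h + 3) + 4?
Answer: 18315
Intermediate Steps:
y(X, h) = 7 + h (y(X, h) = (3 + h) + 4 = 7 + h)
A = -3 (A = -4 + ((6 - 5) + 0) = -4 + (1 + 0) = -4 + 1 = -3)
G(J) = -3 + J
k(Q) = -9*Q
-(k(G(y(4, -3 - 1*(-2)))) - 1*18288) = -(-9*(-3 + (7 + (-3 - 1*(-2)))) - 1*18288) = -(-9*(-3 + (7 + (-3 + 2))) - 18288) = -(-9*(-3 + (7 - 1)) - 18288) = -(-9*(-3 + 6) - 18288) = -(-9*3 - 18288) = -(-27 - 18288) = -1*(-18315) = 18315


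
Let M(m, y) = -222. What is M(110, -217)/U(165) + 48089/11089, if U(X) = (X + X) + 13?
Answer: 14032769/3803527 ≈ 3.6894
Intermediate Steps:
U(X) = 13 + 2*X (U(X) = 2*X + 13 = 13 + 2*X)
M(110, -217)/U(165) + 48089/11089 = -222/(13 + 2*165) + 48089/11089 = -222/(13 + 330) + 48089*(1/11089) = -222/343 + 48089/11089 = 14032769/3803527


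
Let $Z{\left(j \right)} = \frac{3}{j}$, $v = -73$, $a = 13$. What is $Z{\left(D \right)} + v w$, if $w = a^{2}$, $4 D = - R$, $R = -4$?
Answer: $-12334$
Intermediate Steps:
$D = 1$ ($D = \frac{\left(-1\right) \left(-4\right)}{4} = \frac{1}{4} \cdot 4 = 1$)
$w = 169$ ($w = 13^{2} = 169$)
$Z{\left(D \right)} + v w = \frac{3}{1} - 12337 = 3 \cdot 1 - 12337 = 3 - 12337 = -12334$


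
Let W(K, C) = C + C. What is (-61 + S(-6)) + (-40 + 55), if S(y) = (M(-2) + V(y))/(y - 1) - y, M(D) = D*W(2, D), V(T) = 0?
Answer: -288/7 ≈ -41.143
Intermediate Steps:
W(K, C) = 2*C
M(D) = 2*D² (M(D) = D*(2*D) = 2*D²)
S(y) = -y + 8/(-1 + y) (S(y) = (2*(-2)² + 0)/(y - 1) - y = (2*4 + 0)/(-1 + y) - y = (8 + 0)/(-1 + y) - y = 8/(-1 + y) - y = -y + 8/(-1 + y))
(-61 + S(-6)) + (-40 + 55) = (-61 + (8 - 6 - 1*(-6)²)/(-1 - 6)) + (-40 + 55) = (-61 + (8 - 6 - 1*36)/(-7)) + 15 = (-61 - (8 - 6 - 36)/7) + 15 = (-61 - ⅐*(-34)) + 15 = (-61 + 34/7) + 15 = -393/7 + 15 = -288/7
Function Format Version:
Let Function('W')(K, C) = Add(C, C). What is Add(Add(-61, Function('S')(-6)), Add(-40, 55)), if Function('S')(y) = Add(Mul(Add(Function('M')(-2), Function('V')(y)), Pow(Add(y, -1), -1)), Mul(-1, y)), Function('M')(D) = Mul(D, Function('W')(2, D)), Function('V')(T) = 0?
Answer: Rational(-288, 7) ≈ -41.143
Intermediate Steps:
Function('W')(K, C) = Mul(2, C)
Function('M')(D) = Mul(2, Pow(D, 2)) (Function('M')(D) = Mul(D, Mul(2, D)) = Mul(2, Pow(D, 2)))
Function('S')(y) = Add(Mul(-1, y), Mul(8, Pow(Add(-1, y), -1))) (Function('S')(y) = Add(Mul(Add(Mul(2, Pow(-2, 2)), 0), Pow(Add(y, -1), -1)), Mul(-1, y)) = Add(Mul(Add(Mul(2, 4), 0), Pow(Add(-1, y), -1)), Mul(-1, y)) = Add(Mul(Add(8, 0), Pow(Add(-1, y), -1)), Mul(-1, y)) = Add(Mul(8, Pow(Add(-1, y), -1)), Mul(-1, y)) = Add(Mul(-1, y), Mul(8, Pow(Add(-1, y), -1))))
Add(Add(-61, Function('S')(-6)), Add(-40, 55)) = Add(Add(-61, Mul(Pow(Add(-1, -6), -1), Add(8, -6, Mul(-1, Pow(-6, 2))))), Add(-40, 55)) = Add(Add(-61, Mul(Pow(-7, -1), Add(8, -6, Mul(-1, 36)))), 15) = Add(Add(-61, Mul(Rational(-1, 7), Add(8, -6, -36))), 15) = Add(Add(-61, Mul(Rational(-1, 7), -34)), 15) = Add(Add(-61, Rational(34, 7)), 15) = Add(Rational(-393, 7), 15) = Rational(-288, 7)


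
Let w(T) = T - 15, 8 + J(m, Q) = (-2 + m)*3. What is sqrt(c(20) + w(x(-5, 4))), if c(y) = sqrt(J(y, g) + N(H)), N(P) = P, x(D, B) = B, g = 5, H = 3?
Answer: 2*I ≈ 2.0*I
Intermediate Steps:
J(m, Q) = -14 + 3*m (J(m, Q) = -8 + (-2 + m)*3 = -8 + (-6 + 3*m) = -14 + 3*m)
c(y) = sqrt(-11 + 3*y) (c(y) = sqrt((-14 + 3*y) + 3) = sqrt(-11 + 3*y))
w(T) = -15 + T
sqrt(c(20) + w(x(-5, 4))) = sqrt(sqrt(-11 + 3*20) + (-15 + 4)) = sqrt(sqrt(-11 + 60) - 11) = sqrt(sqrt(49) - 11) = sqrt(7 - 11) = sqrt(-4) = 2*I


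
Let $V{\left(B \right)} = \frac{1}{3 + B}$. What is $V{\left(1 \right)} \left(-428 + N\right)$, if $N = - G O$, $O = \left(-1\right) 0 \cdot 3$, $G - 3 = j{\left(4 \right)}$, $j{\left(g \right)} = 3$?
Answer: $-107$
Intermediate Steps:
$G = 6$ ($G = 3 + 3 = 6$)
$O = 0$ ($O = 0 \cdot 3 = 0$)
$N = 0$ ($N = \left(-1\right) 6 \cdot 0 = \left(-6\right) 0 = 0$)
$V{\left(1 \right)} \left(-428 + N\right) = \frac{-428 + 0}{3 + 1} = \frac{1}{4} \left(-428\right) = -107$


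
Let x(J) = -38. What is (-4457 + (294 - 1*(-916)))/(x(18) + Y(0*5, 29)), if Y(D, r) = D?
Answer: 3247/38 ≈ 85.447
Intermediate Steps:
(-4457 + (294 - 1*(-916)))/(x(18) + Y(0*5, 29)) = (-4457 + (294 - 1*(-916)))/(-38 + 0*5) = (-4457 + (294 + 916))/(-38 + 0) = (-4457 + 1210)/(-38) = -3247*(-1/38) = 3247/38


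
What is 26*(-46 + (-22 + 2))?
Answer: -1716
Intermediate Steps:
26*(-46 + (-22 + 2)) = 26*(-46 - 20) = 26*(-66) = -1716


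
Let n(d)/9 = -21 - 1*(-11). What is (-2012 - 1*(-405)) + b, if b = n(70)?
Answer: -1697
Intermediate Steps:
n(d) = -90 (n(d) = 9*(-21 - 1*(-11)) = 9*(-21 + 11) = 9*(-10) = -90)
b = -90
(-2012 - 1*(-405)) + b = (-2012 - 1*(-405)) - 90 = (-2012 + 405) - 90 = -1607 - 90 = -1697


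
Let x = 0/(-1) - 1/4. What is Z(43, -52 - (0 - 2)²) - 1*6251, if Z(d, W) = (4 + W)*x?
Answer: -6238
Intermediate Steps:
x = -¼ (x = 0*(-1) - 1*¼ = 0 - ¼ = -¼ ≈ -0.25000)
Z(d, W) = -1 - W/4 (Z(d, W) = (4 + W)*(-¼) = -1 - W/4)
Z(43, -52 - (0 - 2)²) - 1*6251 = (-1 - (-52 - (0 - 2)²)/4) - 1*6251 = (-1 - (-52 - 1*(-2)²)/4) - 6251 = (-1 - (-52 - 1*4)/4) - 6251 = (-1 - (-52 - 4)/4) - 6251 = (-1 - ¼*(-56)) - 6251 = (-1 + 14) - 6251 = 13 - 6251 = -6238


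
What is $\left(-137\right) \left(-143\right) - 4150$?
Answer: $15441$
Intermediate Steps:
$\left(-137\right) \left(-143\right) - 4150 = 19591 - 4150 = 15441$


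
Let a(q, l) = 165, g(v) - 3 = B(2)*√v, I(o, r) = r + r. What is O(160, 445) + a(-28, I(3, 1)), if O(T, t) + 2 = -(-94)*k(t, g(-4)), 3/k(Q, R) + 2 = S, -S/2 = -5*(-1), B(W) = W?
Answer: 279/2 ≈ 139.50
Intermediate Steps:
I(o, r) = 2*r
g(v) = 3 + 2*√v
S = -10 (S = -(-10)*(-1) = -2*5 = -10)
k(Q, R) = -¼ (k(Q, R) = 3/(-2 - 10) = 3/(-12) = 3*(-1/12) = -¼)
O(T, t) = -51/2 (O(T, t) = -2 - (-94)*(-1)/4 = -2 - 1*47/2 = -2 - 47/2 = -51/2)
O(160, 445) + a(-28, I(3, 1)) = -51/2 + 165 = 279/2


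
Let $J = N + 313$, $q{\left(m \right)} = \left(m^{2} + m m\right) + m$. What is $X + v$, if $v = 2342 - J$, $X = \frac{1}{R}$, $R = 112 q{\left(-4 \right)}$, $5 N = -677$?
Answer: $\frac{33937797}{15680} \approx 2164.4$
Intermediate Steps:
$N = - \frac{677}{5}$ ($N = \frac{1}{5} \left(-677\right) = - \frac{677}{5} \approx -135.4$)
$q{\left(m \right)} = m + 2 m^{2}$ ($q{\left(m \right)} = \left(m^{2} + m^{2}\right) + m = 2 m^{2} + m = m + 2 m^{2}$)
$R = 3136$ ($R = 112 \left(- 4 \left(1 + 2 \left(-4\right)\right)\right) = 112 \left(- 4 \left(1 - 8\right)\right) = 112 \left(\left(-4\right) \left(-7\right)\right) = 112 \cdot 28 = 3136$)
$J = \frac{888}{5}$ ($J = - \frac{677}{5} + 313 = \frac{888}{5} \approx 177.6$)
$X = \frac{1}{3136} \approx 0.00031888$
$v = \frac{10822}{5}$ ($v = 2342 - \frac{888}{5} = \frac{10822}{5} \approx 2164.4$)
$X + v = \frac{1}{3136} + \frac{10822}{5} = \frac{33937797}{15680}$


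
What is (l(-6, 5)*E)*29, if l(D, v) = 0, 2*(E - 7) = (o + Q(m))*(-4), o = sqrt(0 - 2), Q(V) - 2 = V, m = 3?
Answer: 0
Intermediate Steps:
Q(V) = 2 + V
o = I*sqrt(2) (o = sqrt(-2) = I*sqrt(2) ≈ 1.4142*I)
E = -3 - 2*I*sqrt(2) (E = 7 + ((I*sqrt(2) + (2 + 3))*(-4))/2 = 7 + ((I*sqrt(2) + 5)*(-4))/2 = 7 + ((5 + I*sqrt(2))*(-4))/2 = 7 + (-20 - 4*I*sqrt(2))/2 = 7 + (-10 - 2*I*sqrt(2)) = -3 - 2*I*sqrt(2) ≈ -3.0 - 2.8284*I)
(l(-6, 5)*E)*29 = (0*(-3 - 2*I*sqrt(2)))*29 = 0*29 = 0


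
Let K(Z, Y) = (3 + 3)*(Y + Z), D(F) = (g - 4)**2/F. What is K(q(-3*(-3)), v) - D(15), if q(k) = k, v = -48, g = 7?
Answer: -1173/5 ≈ -234.60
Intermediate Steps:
D(F) = 9/F (D(F) = (7 - 4)**2/F = 3**2/F = 9/F)
K(Z, Y) = 6*Y + 6*Z (K(Z, Y) = 6*(Y + Z) = 6*Y + 6*Z)
K(q(-3*(-3)), v) - D(15) = (6*(-48) + 6*(-3*(-3))) - 9/15 = (-288 + 6*9) - 9/15 = (-288 + 54) - 1*3/5 = -234 - 3/5 = -1173/5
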